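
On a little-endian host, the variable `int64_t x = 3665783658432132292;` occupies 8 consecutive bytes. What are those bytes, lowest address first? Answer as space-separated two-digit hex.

3665783658432132292 in hexadecimal, padded to 64 bits, is 0x32DF7AD0B04774C4.
Split into bytes (most-significant first): 32 DF 7A D0 B0 47 74 C4.
Little-endian: lowest address holds the least-significant byte.
So at ascending addresses the bytes are C4 74 47 B0 D0 7A DF 32.

C4 74 47 B0 D0 7A DF 32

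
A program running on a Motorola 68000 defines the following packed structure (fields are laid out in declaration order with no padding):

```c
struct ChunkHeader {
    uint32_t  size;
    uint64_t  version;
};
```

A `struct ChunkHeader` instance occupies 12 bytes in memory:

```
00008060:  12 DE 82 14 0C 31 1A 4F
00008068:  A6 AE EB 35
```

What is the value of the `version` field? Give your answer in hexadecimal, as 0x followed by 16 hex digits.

0x0C311A4FA6AEEB35

`version` follows `size` (4 bytes), so it starts at byte offset 4 and occupies 8 bytes.
Bytes at offsets 4..11: 0C 31 1A 4F A6 AE EB 35.
Big-endian: lowest address holds the most-significant byte.
The bytes are already most-significant first: 0x0C311A4FA6AEEB35.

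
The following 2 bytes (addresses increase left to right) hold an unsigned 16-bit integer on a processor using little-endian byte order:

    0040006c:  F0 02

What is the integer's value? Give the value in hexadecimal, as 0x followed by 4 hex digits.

Little-endian: lowest address holds the least-significant byte.
Reassemble most-significant byte first: 02 F0 → 0x02F0.

0x02F0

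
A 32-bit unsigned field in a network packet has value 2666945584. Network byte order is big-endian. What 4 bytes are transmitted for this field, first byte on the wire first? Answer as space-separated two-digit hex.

2666945584 in hexadecimal, padded to 32 bits, is 0x9EF65C30.
Split into bytes (most-significant first): 9E F6 5C 30.
Big-endian: lowest address holds the most-significant byte.
So the memory order matches the most-significant-first order: 9E F6 5C 30.

9E F6 5C 30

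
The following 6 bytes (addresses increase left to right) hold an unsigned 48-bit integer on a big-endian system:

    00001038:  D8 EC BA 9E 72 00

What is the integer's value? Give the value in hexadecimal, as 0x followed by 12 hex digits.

Big-endian: lowest address holds the most-significant byte.
The bytes are already most-significant first: 0xD8ECBA9E7200.

0xD8ECBA9E7200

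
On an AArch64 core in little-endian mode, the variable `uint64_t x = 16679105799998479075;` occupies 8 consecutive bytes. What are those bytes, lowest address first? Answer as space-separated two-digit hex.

E3 1A 11 FC 5A 16 78 E7

16679105799998479075 in hexadecimal, padded to 64 bits, is 0xE778165AFC111AE3.
Split into bytes (most-significant first): E7 78 16 5A FC 11 1A E3.
In little-endian order the low byte comes first in memory.
So at ascending addresses the bytes are E3 1A 11 FC 5A 16 78 E7.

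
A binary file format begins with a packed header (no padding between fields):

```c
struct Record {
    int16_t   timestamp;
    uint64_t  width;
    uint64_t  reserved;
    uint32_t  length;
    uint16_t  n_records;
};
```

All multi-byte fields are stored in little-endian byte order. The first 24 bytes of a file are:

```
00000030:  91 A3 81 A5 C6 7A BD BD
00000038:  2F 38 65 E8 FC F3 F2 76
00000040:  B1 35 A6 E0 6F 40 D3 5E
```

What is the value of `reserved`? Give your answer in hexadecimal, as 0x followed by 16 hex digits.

0x35B176F2F3FCE865

`reserved` follows `timestamp` (2 B), `width` (8 B), so it starts at offset 2 + 8 = 10 and occupies 8 bytes.
Bytes at offsets 10..17: 65 E8 FC F3 F2 76 B1 35.
Little-endian: lowest address holds the least-significant byte.
Reassemble most-significant byte first: 35 B1 76 F2 F3 FC E8 65 → 0x35B176F2F3FCE865.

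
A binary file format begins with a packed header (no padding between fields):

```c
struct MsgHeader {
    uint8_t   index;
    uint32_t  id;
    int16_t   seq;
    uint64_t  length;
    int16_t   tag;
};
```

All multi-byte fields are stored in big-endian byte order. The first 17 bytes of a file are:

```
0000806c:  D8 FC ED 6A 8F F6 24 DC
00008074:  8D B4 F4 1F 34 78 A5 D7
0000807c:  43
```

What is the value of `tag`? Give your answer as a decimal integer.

`tag` follows `index` (1 B), `id` (4 B), `seq` (2 B), `length` (8 B), so it starts at offset 1 + 4 + 2 + 8 = 15 and occupies 2 bytes.
Bytes at offsets 15..16: D7 43.
Big-endian stores the most-significant byte at the lowest address.
The bytes are already most-significant first: 0xD743.
Top bit is set, so as a signed 16-bit value this is 0xD743 − 2^16 = -10429.

-10429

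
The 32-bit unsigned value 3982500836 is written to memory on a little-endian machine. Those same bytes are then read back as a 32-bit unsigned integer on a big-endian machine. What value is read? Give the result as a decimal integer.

3827523821

3982500836 in 32-bit hexadecimal is 0xED6023E4.
Stored little-endian, the bytes at ascending addresses are E4 23 60 ED.
Read back as big-endian, the last byte is least significant, giving 0xE42360ED.
0xE42360ED = 3827523821.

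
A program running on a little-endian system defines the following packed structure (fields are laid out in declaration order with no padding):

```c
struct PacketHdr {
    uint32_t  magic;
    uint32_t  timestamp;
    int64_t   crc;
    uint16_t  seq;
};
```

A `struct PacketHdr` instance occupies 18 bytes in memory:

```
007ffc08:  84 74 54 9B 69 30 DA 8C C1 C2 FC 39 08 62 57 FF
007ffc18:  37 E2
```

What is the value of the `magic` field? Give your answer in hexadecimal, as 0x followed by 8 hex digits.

`magic` is the first field, at byte offset 0, occupying 4 bytes.
Bytes at offsets 0..3: 84 74 54 9B.
In little-endian order the low byte comes first in memory.
Reassemble most-significant byte first: 9B 54 74 84 → 0x9B547484.

0x9B547484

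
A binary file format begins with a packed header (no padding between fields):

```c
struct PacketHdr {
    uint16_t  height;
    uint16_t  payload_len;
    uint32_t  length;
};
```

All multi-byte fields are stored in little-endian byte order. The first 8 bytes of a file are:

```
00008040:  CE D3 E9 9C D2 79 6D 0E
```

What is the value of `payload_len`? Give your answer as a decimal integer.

`payload_len` follows `height` (2 bytes), so it starts at byte offset 2 and occupies 2 bytes.
Bytes at offsets 2..3: E9 9C.
In little-endian order the low byte comes first in memory.
Reassemble most-significant byte first: 9C E9 → 0x9CE9.
0x9CE9 = 40169.

40169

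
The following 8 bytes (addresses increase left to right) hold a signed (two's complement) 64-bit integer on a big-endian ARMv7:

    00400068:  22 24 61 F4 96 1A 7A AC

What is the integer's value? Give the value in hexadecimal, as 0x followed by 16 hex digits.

Big-endian: lowest address holds the most-significant byte.
The bytes are already most-significant first: 0x222461F4961A7AAC.

0x222461F4961A7AAC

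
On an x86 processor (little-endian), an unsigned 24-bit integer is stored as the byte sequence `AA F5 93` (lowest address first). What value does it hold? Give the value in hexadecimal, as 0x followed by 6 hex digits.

0x93F5AA

Little-endian stores the least-significant byte at the lowest address.
Reassemble most-significant byte first: 93 F5 AA → 0x93F5AA.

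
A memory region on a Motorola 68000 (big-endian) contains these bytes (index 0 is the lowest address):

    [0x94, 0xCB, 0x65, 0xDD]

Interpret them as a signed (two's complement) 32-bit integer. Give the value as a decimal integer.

-1798609443

In big-endian order the high byte comes first in memory.
The bytes are already most-significant first: 0x94CB65DD.
Top bit is set, so as a signed 32-bit value this is 0x94CB65DD − 2^32 = -1798609443.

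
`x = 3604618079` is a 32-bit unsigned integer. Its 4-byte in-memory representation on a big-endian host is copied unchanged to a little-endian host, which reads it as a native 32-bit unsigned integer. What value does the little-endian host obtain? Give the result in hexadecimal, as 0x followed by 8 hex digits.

3604618079 in 32-bit hexadecimal is 0xD6DA1B5F.
Stored big-endian, the bytes at ascending addresses are D6 DA 1B 5F.
Read back as little-endian, the first byte is least significant, giving 0x5F1BDAD6.

0x5F1BDAD6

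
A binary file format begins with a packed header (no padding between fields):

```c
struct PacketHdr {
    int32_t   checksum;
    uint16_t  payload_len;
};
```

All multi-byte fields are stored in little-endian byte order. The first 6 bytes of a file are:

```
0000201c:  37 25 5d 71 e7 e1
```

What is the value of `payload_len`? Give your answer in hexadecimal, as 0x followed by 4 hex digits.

0xE1E7

`payload_len` follows `checksum` (4 bytes), so it starts at byte offset 4 and occupies 2 bytes.
Bytes at offsets 4..5: E7 E1.
In little-endian order the low byte comes first in memory.
Reassemble most-significant byte first: E1 E7 → 0xE1E7.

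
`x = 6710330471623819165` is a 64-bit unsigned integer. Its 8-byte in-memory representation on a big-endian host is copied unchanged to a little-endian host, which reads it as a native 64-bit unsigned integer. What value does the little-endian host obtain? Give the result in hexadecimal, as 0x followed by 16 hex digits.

6710330471623819165 in 64-bit hexadecimal is 0x5D1FE202D69DFF9D.
Stored big-endian, the bytes at ascending addresses are 5D 1F E2 02 D6 9D FF 9D.
Read back as little-endian, the first byte is least significant, giving 0x9DFF9DD602E21F5D.

0x9DFF9DD602E21F5D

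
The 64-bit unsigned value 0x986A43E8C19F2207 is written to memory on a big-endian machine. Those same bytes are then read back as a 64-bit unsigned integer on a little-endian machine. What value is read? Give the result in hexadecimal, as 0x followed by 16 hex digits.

0x07229FC1E8436A98

Stored big-endian, the bytes at ascending addresses are 98 6A 43 E8 C1 9F 22 07.
Read back as little-endian, the first byte is least significant, giving 0x07229FC1E8436A98.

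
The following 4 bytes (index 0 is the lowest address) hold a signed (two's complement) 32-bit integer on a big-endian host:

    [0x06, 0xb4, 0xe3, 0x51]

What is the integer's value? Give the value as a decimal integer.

Big-endian stores the most-significant byte at the lowest address.
The bytes are already most-significant first: 0x06B4E351.
0x06B4E351 = 112517969.

112517969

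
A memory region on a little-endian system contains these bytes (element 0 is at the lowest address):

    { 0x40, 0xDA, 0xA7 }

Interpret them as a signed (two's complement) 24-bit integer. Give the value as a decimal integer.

Little-endian stores the least-significant byte at the lowest address.
Reassemble most-significant byte first: A7 DA 40 → 0xA7DA40.
Top bit is set, so as a signed 24-bit value this is 0xA7DA40 − 2^24 = -5776832.

-5776832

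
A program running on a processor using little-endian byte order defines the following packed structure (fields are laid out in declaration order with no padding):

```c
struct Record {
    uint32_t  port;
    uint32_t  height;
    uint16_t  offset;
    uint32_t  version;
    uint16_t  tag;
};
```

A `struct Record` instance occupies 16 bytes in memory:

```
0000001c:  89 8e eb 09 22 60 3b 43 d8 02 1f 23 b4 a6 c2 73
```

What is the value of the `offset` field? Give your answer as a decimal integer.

`offset` follows `port` (4 B), `height` (4 B), so it starts at offset 4 + 4 = 8 and occupies 2 bytes.
Bytes at offsets 8..9: D8 02.
Little-endian stores the least-significant byte at the lowest address.
Reassemble most-significant byte first: 02 D8 → 0x02D8.
0x02D8 = 728.

728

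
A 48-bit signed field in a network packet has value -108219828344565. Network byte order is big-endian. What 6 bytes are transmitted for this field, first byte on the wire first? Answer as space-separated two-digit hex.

9D 93 1B 92 E9 0B

Two's complement of -108219828344565 in 48 bits: 108219828344565 = 0x626CE46D16F5; invert → 0x9D931B92E90A; add 1 → 0x9D931B92E90B.
Split into bytes (most-significant first): 9D 93 1B 92 E9 0B.
In big-endian order the high byte comes first in memory.
So the memory order matches the most-significant-first order: 9D 93 1B 92 E9 0B.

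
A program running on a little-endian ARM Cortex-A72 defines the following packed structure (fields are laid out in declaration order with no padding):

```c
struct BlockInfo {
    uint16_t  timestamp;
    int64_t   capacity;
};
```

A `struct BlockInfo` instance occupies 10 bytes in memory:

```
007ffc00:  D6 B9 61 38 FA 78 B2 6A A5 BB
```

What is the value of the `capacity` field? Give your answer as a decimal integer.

`capacity` follows `timestamp` (2 bytes), so it starts at byte offset 2 and occupies 8 bytes.
Bytes at offsets 2..9: 61 38 FA 78 B2 6A A5 BB.
In little-endian order the low byte comes first in memory.
Reassemble most-significant byte first: BB A5 6A B2 78 FA 38 61 → 0xBBA56AB278FA3861.
Top bit is set, so as a signed 64-bit value this is 0xBBA56AB278FA3861 − 2^64 = -4925413302693382047.

-4925413302693382047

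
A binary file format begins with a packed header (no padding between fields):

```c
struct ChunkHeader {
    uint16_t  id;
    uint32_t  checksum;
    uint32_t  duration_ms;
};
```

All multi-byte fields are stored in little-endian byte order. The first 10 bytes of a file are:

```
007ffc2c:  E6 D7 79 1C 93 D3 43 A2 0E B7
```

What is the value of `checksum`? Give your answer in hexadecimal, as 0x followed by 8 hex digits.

0xD3931C79

`checksum` follows `id` (2 bytes), so it starts at byte offset 2 and occupies 4 bytes.
Bytes at offsets 2..5: 79 1C 93 D3.
Little-endian: lowest address holds the least-significant byte.
Reassemble most-significant byte first: D3 93 1C 79 → 0xD3931C79.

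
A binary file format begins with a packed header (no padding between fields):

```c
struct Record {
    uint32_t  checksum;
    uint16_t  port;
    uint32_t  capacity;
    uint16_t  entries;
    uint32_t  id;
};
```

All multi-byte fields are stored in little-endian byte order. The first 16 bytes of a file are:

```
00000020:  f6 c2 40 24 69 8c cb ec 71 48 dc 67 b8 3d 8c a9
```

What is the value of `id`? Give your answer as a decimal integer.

2844540344

`id` follows `checksum` (4 B), `port` (2 B), `capacity` (4 B), `entries` (2 B), so it starts at offset 4 + 2 + 4 + 2 = 12 and occupies 4 bytes.
Bytes at offsets 12..15: B8 3D 8C A9.
Little-endian stores the least-significant byte at the lowest address.
Reassemble most-significant byte first: A9 8C 3D B8 → 0xA98C3DB8.
0xA98C3DB8 = 2844540344.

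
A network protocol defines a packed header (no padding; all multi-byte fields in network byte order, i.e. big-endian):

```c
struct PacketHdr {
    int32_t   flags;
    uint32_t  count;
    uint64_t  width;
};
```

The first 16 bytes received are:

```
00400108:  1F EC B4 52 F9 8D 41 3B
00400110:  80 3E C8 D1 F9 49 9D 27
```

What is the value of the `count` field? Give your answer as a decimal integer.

4186784059

`count` follows `flags` (4 bytes), so it starts at byte offset 4 and occupies 4 bytes.
Bytes at offsets 4..7: F9 8D 41 3B.
In big-endian order the high byte comes first in memory.
The bytes are already most-significant first: 0xF98D413B.
0xF98D413B = 4186784059.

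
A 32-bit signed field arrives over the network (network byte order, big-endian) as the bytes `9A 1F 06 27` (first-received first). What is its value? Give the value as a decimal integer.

-1709242841

Big-endian: lowest address holds the most-significant byte.
The bytes are already most-significant first: 0x9A1F0627.
Top bit is set, so as a signed 32-bit value this is 0x9A1F0627 − 2^32 = -1709242841.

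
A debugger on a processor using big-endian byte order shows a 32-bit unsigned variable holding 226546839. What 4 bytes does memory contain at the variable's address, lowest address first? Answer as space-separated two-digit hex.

226546839 in hexadecimal, padded to 32 bits, is 0x0D80D497.
Split into bytes (most-significant first): 0D 80 D4 97.
Big-endian stores the most-significant byte at the lowest address.
So the memory order matches the most-significant-first order: 0D 80 D4 97.

0D 80 D4 97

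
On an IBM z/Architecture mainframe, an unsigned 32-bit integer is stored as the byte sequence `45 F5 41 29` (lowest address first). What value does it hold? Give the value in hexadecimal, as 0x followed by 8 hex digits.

In big-endian order the high byte comes first in memory.
The bytes are already most-significant first: 0x45F54129.

0x45F54129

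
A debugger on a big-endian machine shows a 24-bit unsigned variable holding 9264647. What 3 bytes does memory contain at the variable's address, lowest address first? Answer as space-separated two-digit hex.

8D 5E 07

9264647 in hexadecimal, padded to 24 bits, is 0x8D5E07.
Split into bytes (most-significant first): 8D 5E 07.
Big-endian: lowest address holds the most-significant byte.
So the memory order matches the most-significant-first order: 8D 5E 07.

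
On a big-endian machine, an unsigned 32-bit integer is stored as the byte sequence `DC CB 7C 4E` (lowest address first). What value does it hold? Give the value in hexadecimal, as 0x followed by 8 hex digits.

0xDCCB7C4E

In big-endian order the high byte comes first in memory.
The bytes are already most-significant first: 0xDCCB7C4E.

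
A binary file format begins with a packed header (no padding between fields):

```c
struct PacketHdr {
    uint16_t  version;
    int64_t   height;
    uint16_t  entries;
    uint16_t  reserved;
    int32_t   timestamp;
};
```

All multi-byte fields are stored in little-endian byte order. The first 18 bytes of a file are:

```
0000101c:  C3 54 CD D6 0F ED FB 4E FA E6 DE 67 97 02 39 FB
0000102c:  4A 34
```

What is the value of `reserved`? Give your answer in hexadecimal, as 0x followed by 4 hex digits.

0x0297

`reserved` follows `version` (2 B), `height` (8 B), `entries` (2 B), so it starts at offset 2 + 8 + 2 = 12 and occupies 2 bytes.
Bytes at offsets 12..13: 97 02.
In little-endian order the low byte comes first in memory.
Reassemble most-significant byte first: 02 97 → 0x0297.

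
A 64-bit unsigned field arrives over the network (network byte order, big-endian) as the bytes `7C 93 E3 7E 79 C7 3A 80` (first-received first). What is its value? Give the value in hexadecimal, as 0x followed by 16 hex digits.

In big-endian order the high byte comes first in memory.
The bytes are already most-significant first: 0x7C93E37E79C73A80.

0x7C93E37E79C73A80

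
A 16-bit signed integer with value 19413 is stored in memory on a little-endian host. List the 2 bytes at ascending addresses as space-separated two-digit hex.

19413 in hexadecimal, padded to 16 bits, is 0x4BD5.
Split into bytes (most-significant first): 4B D5.
Little-endian: lowest address holds the least-significant byte.
So at ascending addresses the bytes are D5 4B.

D5 4B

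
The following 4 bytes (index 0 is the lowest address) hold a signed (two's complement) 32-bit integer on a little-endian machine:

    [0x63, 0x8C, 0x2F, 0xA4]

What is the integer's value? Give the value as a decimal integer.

In little-endian order the low byte comes first in memory.
Reassemble most-significant byte first: A4 2F 8C 63 → 0xA42F8C63.
Top bit is set, so as a signed 32-bit value this is 0xA42F8C63 − 2^32 = -1540387741.

-1540387741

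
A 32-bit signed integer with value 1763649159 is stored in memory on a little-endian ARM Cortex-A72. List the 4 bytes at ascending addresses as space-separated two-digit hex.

87 26 1F 69

1763649159 in hexadecimal, padded to 32 bits, is 0x691F2687.
Split into bytes (most-significant first): 69 1F 26 87.
Little-endian: lowest address holds the least-significant byte.
So at ascending addresses the bytes are 87 26 1F 69.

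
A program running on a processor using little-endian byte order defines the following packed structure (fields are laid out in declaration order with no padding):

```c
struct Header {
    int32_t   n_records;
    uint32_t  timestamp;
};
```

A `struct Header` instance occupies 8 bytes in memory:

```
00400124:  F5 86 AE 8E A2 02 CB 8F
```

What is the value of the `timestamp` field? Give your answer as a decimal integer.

2412446370

`timestamp` follows `n_records` (4 bytes), so it starts at byte offset 4 and occupies 4 bytes.
Bytes at offsets 4..7: A2 02 CB 8F.
In little-endian order the low byte comes first in memory.
Reassemble most-significant byte first: 8F CB 02 A2 → 0x8FCB02A2.
0x8FCB02A2 = 2412446370.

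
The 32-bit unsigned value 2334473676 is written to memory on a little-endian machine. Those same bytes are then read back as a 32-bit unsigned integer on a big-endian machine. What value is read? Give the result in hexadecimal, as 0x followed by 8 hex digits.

0xCC3D258B

2334473676 in 32-bit hexadecimal is 0x8B253DCC.
Stored little-endian, the bytes at ascending addresses are CC 3D 25 8B.
Read back as big-endian, the last byte is least significant, giving 0xCC3D258B.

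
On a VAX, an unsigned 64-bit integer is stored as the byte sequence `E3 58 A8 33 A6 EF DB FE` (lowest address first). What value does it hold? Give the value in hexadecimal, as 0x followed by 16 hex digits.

Little-endian: lowest address holds the least-significant byte.
Reassemble most-significant byte first: FE DB EF A6 33 A8 58 E3 → 0xFEDBEFA633A858E3.

0xFEDBEFA633A858E3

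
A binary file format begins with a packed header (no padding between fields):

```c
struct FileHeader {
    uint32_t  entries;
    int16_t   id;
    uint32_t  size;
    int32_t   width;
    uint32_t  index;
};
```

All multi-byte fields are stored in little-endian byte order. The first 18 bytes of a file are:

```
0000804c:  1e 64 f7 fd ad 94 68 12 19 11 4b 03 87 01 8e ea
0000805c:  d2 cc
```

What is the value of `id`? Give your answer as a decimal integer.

`id` follows `entries` (4 bytes), so it starts at byte offset 4 and occupies 2 bytes.
Bytes at offsets 4..5: AD 94.
Little-endian stores the least-significant byte at the lowest address.
Reassemble most-significant byte first: 94 AD → 0x94AD.
Top bit is set, so as a signed 16-bit value this is 0x94AD − 2^16 = -27475.

-27475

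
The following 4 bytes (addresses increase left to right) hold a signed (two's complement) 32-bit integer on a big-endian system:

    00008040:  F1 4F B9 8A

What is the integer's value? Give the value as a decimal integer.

Big-endian: lowest address holds the most-significant byte.
The bytes are already most-significant first: 0xF14FB98A.
Top bit is set, so as a signed 32-bit value this is 0xF14FB98A − 2^32 = -246433398.

-246433398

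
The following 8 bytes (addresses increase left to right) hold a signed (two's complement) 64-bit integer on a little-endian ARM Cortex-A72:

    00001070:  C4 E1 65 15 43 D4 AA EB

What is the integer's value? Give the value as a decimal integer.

In little-endian order the low byte comes first in memory.
Reassemble most-significant byte first: EB AA D4 43 15 65 E1 C4 → 0xEBAAD4431565E1C4.
Top bit is set, so as a signed 64-bit value this is 0xEBAAD4431565E1C4 − 2^64 = -1465125344168779324.

-1465125344168779324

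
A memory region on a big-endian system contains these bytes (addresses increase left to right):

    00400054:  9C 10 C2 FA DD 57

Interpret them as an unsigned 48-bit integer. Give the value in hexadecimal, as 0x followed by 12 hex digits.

Big-endian stores the most-significant byte at the lowest address.
The bytes are already most-significant first: 0x9C10C2FADD57.

0x9C10C2FADD57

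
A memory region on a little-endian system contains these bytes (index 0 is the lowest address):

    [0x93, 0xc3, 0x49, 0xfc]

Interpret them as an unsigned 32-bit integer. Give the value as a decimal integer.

Little-endian stores the least-significant byte at the lowest address.
Reassemble most-significant byte first: FC 49 C3 93 → 0xFC49C393.
0xFC49C393 = 4232692627.

4232692627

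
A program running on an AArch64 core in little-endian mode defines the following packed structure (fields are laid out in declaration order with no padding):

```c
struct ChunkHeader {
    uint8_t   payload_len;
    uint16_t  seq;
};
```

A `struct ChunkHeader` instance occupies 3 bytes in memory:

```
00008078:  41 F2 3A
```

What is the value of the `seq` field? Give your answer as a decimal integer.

`seq` follows `payload_len` (1 byte), so it starts at byte offset 1 and occupies 2 bytes.
Bytes at offsets 1..2: F2 3A.
In little-endian order the low byte comes first in memory.
Reassemble most-significant byte first: 3A F2 → 0x3AF2.
0x3AF2 = 15090.

15090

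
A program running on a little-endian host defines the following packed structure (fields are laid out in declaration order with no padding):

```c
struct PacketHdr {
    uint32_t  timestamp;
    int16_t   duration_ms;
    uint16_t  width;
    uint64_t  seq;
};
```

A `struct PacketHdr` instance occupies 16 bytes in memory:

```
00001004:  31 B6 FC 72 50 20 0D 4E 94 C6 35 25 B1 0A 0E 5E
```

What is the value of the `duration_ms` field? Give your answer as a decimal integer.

8272

`duration_ms` follows `timestamp` (4 bytes), so it starts at byte offset 4 and occupies 2 bytes.
Bytes at offsets 4..5: 50 20.
In little-endian order the low byte comes first in memory.
Reassemble most-significant byte first: 20 50 → 0x2050.
0x2050 = 8272.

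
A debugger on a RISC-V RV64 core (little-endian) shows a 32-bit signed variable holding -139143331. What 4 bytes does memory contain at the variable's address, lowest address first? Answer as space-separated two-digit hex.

5D D7 B4 F7

Two's complement of -139143331 in 32 bits: 139143331 = 0x084B28A3; invert → 0xF7B4D75C; add 1 → 0xF7B4D75D.
Split into bytes (most-significant first): F7 B4 D7 5D.
Little-endian: lowest address holds the least-significant byte.
So at ascending addresses the bytes are 5D D7 B4 F7.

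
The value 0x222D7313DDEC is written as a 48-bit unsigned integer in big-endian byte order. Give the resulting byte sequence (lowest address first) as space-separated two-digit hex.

Split into bytes (most-significant first): 22 2D 73 13 DD EC.
Big-endian stores the most-significant byte at the lowest address.
So the memory order matches the most-significant-first order: 22 2D 73 13 DD EC.

22 2D 73 13 DD EC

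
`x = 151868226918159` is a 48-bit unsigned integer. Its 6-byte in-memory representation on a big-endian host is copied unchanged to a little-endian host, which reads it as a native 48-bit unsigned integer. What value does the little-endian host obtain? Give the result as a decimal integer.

17419172257674

151868226918159 in 48-bit hexadecimal is 0x8A1F93B7D70F.
Stored big-endian, the bytes at ascending addresses are 8A 1F 93 B7 D7 0F.
Read back as little-endian, the first byte is least significant, giving 0x0FD7B7931F8A.
0x0FD7B7931F8A = 17419172257674.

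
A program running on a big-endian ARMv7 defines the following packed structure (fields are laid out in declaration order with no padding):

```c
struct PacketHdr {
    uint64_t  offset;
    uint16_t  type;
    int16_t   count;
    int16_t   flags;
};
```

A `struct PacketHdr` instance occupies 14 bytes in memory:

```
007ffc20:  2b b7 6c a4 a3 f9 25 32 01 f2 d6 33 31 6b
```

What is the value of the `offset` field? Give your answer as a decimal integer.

3150105918750401842

`offset` is the first field, at byte offset 0, occupying 8 bytes.
Bytes at offsets 0..7: 2B B7 6C A4 A3 F9 25 32.
Big-endian: lowest address holds the most-significant byte.
The bytes are already most-significant first: 0x2BB76CA4A3F92532.
0x2BB76CA4A3F92532 = 3150105918750401842.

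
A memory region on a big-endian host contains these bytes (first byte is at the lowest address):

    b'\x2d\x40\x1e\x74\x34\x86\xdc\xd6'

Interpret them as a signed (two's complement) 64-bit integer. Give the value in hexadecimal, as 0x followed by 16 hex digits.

0x2D401E743486DCD6

Big-endian stores the most-significant byte at the lowest address.
The bytes are already most-significant first: 0x2D401E743486DCD6.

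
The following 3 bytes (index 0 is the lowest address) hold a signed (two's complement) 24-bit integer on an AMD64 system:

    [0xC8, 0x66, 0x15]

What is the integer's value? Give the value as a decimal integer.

Little-endian: lowest address holds the least-significant byte.
Reassemble most-significant byte first: 15 66 C8 → 0x1566C8.
0x1566C8 = 1402568.

1402568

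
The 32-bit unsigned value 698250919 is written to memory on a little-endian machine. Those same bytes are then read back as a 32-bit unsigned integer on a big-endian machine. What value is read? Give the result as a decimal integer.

698250919 in 32-bit hexadecimal is 0x299E76A7.
Stored little-endian, the bytes at ascending addresses are A7 76 9E 29.
Read back as big-endian, the last byte is least significant, giving 0xA7769E29.
0xA7769E29 = 2809568809.

2809568809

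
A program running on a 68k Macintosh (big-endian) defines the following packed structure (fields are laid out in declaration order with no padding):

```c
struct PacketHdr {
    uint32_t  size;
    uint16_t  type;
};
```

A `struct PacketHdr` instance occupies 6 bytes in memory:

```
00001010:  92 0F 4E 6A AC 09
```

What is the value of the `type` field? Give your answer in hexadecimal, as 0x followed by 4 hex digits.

0xAC09

`type` follows `size` (4 bytes), so it starts at byte offset 4 and occupies 2 bytes.
Bytes at offsets 4..5: AC 09.
Big-endian: lowest address holds the most-significant byte.
The bytes are already most-significant first: 0xAC09.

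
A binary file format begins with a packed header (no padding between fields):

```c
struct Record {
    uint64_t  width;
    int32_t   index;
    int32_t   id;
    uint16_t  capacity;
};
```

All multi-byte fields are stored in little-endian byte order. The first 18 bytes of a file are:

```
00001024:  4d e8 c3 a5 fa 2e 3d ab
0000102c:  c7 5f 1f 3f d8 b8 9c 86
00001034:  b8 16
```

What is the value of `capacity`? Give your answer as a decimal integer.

`capacity` follows `width` (8 B), `index` (4 B), `id` (4 B), so it starts at offset 8 + 4 + 4 = 16 and occupies 2 bytes.
Bytes at offsets 16..17: B8 16.
Little-endian: lowest address holds the least-significant byte.
Reassemble most-significant byte first: 16 B8 → 0x16B8.
0x16B8 = 5816.

5816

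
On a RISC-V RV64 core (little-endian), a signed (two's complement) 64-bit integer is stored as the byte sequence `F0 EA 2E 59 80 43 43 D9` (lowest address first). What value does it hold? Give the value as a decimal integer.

Little-endian stores the least-significant byte at the lowest address.
Reassemble most-significant byte first: D9 43 43 80 59 2E EA F0 → 0xD9434380592EEAF0.
Top bit is set, so as a signed 64-bit value this is 0xD9434380592EEAF0 − 2^64 = -2791313125508453648.

-2791313125508453648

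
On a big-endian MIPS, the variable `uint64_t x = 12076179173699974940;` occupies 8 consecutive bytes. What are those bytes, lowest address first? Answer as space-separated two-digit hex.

A7 97 34 F9 E4 5B 77 1C

12076179173699974940 in hexadecimal, padded to 64 bits, is 0xA79734F9E45B771C.
Split into bytes (most-significant first): A7 97 34 F9 E4 5B 77 1C.
Big-endian stores the most-significant byte at the lowest address.
So the memory order matches the most-significant-first order: A7 97 34 F9 E4 5B 77 1C.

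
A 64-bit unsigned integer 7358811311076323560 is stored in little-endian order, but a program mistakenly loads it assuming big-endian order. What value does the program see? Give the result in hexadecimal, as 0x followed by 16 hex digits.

0xE8B0D415E6BF1F66

7358811311076323560 in 64-bit hexadecimal is 0x661FBFE615D4B0E8.
Stored little-endian, the bytes at ascending addresses are E8 B0 D4 15 E6 BF 1F 66.
Read back as big-endian, the last byte is least significant, giving 0xE8B0D415E6BF1F66.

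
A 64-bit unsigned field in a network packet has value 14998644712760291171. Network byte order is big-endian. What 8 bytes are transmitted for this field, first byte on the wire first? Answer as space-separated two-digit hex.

14998644712760291171 in hexadecimal, padded to 64 bits, is 0xD025E3E6685E2F63.
Split into bytes (most-significant first): D0 25 E3 E6 68 5E 2F 63.
In big-endian order the high byte comes first in memory.
So the memory order matches the most-significant-first order: D0 25 E3 E6 68 5E 2F 63.

D0 25 E3 E6 68 5E 2F 63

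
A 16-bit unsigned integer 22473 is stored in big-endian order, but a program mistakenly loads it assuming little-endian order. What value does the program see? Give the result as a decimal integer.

22473 in 16-bit hexadecimal is 0x57C9.
Stored big-endian, the bytes at ascending addresses are 57 C9.
Read back as little-endian, the first byte is least significant, giving 0xC957.
0xC957 = 51543.

51543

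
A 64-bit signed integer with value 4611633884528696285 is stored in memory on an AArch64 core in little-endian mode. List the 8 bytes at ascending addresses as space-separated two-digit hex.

4611633884528696285 in hexadecimal, padded to 64 bits, is 0x3FFFD095A17CDBDD.
Split into bytes (most-significant first): 3F FF D0 95 A1 7C DB DD.
In little-endian order the low byte comes first in memory.
So at ascending addresses the bytes are DD DB 7C A1 95 D0 FF 3F.

DD DB 7C A1 95 D0 FF 3F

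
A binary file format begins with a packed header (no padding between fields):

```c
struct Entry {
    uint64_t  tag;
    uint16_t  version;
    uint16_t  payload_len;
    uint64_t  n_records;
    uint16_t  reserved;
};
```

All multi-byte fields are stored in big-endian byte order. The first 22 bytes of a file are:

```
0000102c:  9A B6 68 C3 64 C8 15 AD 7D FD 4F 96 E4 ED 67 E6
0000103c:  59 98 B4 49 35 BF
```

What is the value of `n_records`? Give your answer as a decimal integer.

16495955249171313737

`n_records` follows `tag` (8 B), `version` (2 B), `payload_len` (2 B), so it starts at offset 8 + 2 + 2 = 12 and occupies 8 bytes.
Bytes at offsets 12..19: E4 ED 67 E6 59 98 B4 49.
Big-endian: lowest address holds the most-significant byte.
The bytes are already most-significant first: 0xE4ED67E65998B449.
0xE4ED67E65998B449 = 16495955249171313737.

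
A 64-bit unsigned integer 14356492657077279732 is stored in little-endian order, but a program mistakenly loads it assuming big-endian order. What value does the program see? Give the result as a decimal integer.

14356492657077279732 in 64-bit hexadecimal is 0xC73C8201F5985BF4.
Stored little-endian, the bytes at ascending addresses are F4 5B 98 F5 01 82 3C C7.
Read back as big-endian, the last byte is least significant, giving 0xF45B98F501823CC7.
0xF45B98F501823CC7 = 17607835346194808007.

17607835346194808007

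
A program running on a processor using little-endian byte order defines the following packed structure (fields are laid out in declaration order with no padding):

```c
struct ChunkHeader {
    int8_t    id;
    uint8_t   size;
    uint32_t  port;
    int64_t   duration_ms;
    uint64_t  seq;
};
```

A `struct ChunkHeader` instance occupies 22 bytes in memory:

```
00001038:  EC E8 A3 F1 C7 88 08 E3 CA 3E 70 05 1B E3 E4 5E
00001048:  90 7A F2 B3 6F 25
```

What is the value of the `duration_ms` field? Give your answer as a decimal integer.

`duration_ms` follows `id` (1 B), `size` (1 B), `port` (4 B), so it starts at offset 1 + 1 + 4 = 6 and occupies 8 bytes.
Bytes at offsets 6..13: 08 E3 CA 3E 70 05 1B E3.
Little-endian: lowest address holds the least-significant byte.
Reassemble most-significant byte first: E3 1B 05 70 3E CA E3 08 → 0xE31B05703ECAE308.
Top bit is set, so as a signed 64-bit value this is 0xE31B05703ECAE308 − 2^64 = -2082064423080762616.

-2082064423080762616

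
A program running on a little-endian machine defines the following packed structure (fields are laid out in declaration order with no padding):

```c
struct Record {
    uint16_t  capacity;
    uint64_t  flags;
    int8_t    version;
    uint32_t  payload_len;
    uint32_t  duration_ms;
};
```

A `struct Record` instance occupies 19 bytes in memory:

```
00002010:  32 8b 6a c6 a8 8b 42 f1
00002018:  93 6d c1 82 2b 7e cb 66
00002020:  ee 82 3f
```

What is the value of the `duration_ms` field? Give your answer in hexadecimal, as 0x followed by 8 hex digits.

`duration_ms` follows `capacity` (2 B), `flags` (8 B), `version` (1 B), `payload_len` (4 B), so it starts at offset 2 + 8 + 1 + 4 = 15 and occupies 4 bytes.
Bytes at offsets 15..18: 66 EE 82 3F.
Little-endian stores the least-significant byte at the lowest address.
Reassemble most-significant byte first: 3F 82 EE 66 → 0x3F82EE66.

0x3F82EE66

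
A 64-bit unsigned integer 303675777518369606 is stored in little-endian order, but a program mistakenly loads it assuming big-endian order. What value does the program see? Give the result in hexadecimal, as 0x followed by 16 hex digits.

303675777518369606 in 64-bit hexadecimal is 0x0436DF82BDDF7B46.
Stored little-endian, the bytes at ascending addresses are 46 7B DF BD 82 DF 36 04.
Read back as big-endian, the last byte is least significant, giving 0x467BDFBD82DF3604.

0x467BDFBD82DF3604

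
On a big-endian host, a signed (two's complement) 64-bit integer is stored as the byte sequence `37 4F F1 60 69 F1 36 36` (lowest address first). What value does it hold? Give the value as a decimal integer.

3985669591642748470

Big-endian stores the most-significant byte at the lowest address.
The bytes are already most-significant first: 0x374FF16069F13636.
0x374FF16069F13636 = 3985669591642748470.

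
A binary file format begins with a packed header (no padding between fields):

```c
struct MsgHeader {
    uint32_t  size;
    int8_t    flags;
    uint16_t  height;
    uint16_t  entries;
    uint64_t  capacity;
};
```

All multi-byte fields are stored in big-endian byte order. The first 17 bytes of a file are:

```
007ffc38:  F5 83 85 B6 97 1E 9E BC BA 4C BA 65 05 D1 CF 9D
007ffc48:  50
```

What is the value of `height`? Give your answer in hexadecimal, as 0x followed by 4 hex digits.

`height` follows `size` (4 B), `flags` (1 B), so it starts at offset 4 + 1 = 5 and occupies 2 bytes.
Bytes at offsets 5..6: 1E 9E.
Big-endian stores the most-significant byte at the lowest address.
The bytes are already most-significant first: 0x1E9E.

0x1E9E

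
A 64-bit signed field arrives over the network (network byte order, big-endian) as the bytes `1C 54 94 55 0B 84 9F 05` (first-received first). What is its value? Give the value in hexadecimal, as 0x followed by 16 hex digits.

0x1C5494550B849F05

Big-endian: lowest address holds the most-significant byte.
The bytes are already most-significant first: 0x1C5494550B849F05.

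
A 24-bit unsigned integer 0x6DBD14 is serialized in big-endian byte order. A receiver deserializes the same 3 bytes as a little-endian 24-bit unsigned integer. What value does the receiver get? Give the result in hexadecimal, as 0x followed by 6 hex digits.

Stored big-endian, the bytes at ascending addresses are 6D BD 14.
Read back as little-endian, the first byte is least significant, giving 0x14BD6D.

0x14BD6D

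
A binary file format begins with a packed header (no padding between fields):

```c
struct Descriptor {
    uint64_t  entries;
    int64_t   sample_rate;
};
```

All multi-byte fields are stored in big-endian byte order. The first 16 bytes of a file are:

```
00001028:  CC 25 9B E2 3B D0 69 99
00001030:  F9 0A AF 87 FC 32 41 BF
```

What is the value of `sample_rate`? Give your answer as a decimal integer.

-501395409911791169

`sample_rate` follows `entries` (8 bytes), so it starts at byte offset 8 and occupies 8 bytes.
Bytes at offsets 8..15: F9 0A AF 87 FC 32 41 BF.
Big-endian stores the most-significant byte at the lowest address.
The bytes are already most-significant first: 0xF90AAF87FC3241BF.
Top bit is set, so as a signed 64-bit value this is 0xF90AAF87FC3241BF − 2^64 = -501395409911791169.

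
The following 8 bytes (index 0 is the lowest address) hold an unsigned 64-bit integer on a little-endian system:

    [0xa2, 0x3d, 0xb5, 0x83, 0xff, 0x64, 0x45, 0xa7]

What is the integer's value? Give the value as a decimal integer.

12053151026316131746

In little-endian order the low byte comes first in memory.
Reassemble most-significant byte first: A7 45 64 FF 83 B5 3D A2 → 0xA74564FF83B53DA2.
0xA74564FF83B53DA2 = 12053151026316131746.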